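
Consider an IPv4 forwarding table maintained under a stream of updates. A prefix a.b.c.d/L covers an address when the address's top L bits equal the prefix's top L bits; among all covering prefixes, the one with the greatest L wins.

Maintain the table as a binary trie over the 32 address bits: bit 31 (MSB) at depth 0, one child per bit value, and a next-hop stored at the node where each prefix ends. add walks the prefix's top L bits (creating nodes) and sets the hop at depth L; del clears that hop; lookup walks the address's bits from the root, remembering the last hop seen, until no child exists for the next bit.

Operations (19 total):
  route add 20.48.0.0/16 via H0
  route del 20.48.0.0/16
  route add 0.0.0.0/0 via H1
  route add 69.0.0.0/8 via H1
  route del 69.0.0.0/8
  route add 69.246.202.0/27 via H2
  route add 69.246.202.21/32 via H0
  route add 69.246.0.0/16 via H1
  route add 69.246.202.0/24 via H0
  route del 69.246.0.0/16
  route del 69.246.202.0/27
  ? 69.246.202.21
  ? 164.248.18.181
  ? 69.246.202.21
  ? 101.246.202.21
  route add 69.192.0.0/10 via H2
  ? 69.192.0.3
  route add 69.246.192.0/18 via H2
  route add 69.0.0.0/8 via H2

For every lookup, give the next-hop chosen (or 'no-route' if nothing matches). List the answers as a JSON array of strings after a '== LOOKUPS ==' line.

Trace:
  + 20.48.0.0/16 (H0) depth=16
  - 20.48.0.0/16 clear@16
  + 0.0.0.0/0 (H1) depth=0
  + 69.0.0.0/8 (H1) depth=8
  - 69.0.0.0/8 clear@8
  + 69.246.202.0/27 (H2) depth=27
  + 69.246.202.21/32 (H0) depth=32
  + 69.246.0.0/16 (H1) depth=16
  + 69.246.202.0/24 (H0) depth=24
  - 69.246.0.0/16 clear@16
  - 69.246.202.0/27 clear@27
  ? 69.246.202.21  path d0:H1→d1:-→d2:-→d3:-→d4:-→d5:-→d6:-→d7:-→d8:-→d9:-→d10:-→d11:-→d12:-→d13:-→d14:-→d15:-→d16:-→d17:-→d18:-→d19:-→d20:-→d21:-→d22:-→d23:-→d24:H0→d25:-→d26:-→d27:-→d28:-→d29:-→d30:-→d31:-→d32:H0  best=H0
  ? 164.248.18.181  path d0:H1  best=H1
  ? 69.246.202.21  path d0:H1→d1:-→d2:-→d3:-→d4:-→d5:-→d6:-→d7:-→d8:-→d9:-→d10:-→d11:-→d12:-→d13:-→d14:-→d15:-→d16:-→d17:-→d18:-→d19:-→d20:-→d21:-→d22:-→d23:-→d24:H0→d25:-→d26:-→d27:-→d28:-→d29:-→d30:-→d31:-→d32:H0  best=H0
  ? 101.246.202.21  path d0:H1→d1:-→d2:-  best=H1
  + 69.192.0.0/10 (H2) depth=10
  ? 69.192.0.3  path d0:H1→d1:-→d2:-→d3:-→d4:-→d5:-→d6:-→d7:-→d8:-→d9:-→d10:H2  best=H2
  + 69.246.192.0/18 (H2) depth=18
  + 69.0.0.0/8 (H2) depth=8

== LOOKUPS ==
["H0","H1","H0","H1","H2"]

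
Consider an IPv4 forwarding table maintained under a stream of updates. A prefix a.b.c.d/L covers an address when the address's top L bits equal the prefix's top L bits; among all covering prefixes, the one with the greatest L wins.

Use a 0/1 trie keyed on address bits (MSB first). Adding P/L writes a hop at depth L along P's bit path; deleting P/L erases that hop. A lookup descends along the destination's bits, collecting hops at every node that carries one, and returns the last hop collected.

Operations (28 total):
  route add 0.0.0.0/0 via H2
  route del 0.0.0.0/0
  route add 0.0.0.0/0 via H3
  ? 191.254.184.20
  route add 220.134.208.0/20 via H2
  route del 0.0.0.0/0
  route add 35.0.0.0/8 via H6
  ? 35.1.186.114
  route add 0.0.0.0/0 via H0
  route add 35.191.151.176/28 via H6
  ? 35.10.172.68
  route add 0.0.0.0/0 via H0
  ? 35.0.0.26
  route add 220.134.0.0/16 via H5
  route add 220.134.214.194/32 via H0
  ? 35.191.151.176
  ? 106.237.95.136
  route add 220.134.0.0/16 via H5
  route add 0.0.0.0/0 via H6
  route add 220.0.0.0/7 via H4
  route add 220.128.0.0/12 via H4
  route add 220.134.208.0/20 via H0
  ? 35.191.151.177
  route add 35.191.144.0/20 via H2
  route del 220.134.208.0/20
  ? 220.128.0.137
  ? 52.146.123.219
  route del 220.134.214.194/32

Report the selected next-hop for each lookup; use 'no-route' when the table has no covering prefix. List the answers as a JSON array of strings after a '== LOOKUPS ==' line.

Trace:
  add 0.0.0.0/0 -> H2 at depth 0
  del 0.0.0.0/0 (clear depth 0)
  add 0.0.0.0/0 -> H3 at depth 0
  Q 191.254.184.20: descend ε ; hops seen [H3] ; pick H3
  add 220.134.208.0/20 -> H2 at depth 20
  del 0.0.0.0/0 (clear depth 0)
  add 35.0.0.0/8 -> H6 at depth 8
  Q 35.1.186.114: descend 00100011 ; hops seen [H6] ; pick H6
  add 0.0.0.0/0 -> H0 at depth 0
  add 35.191.151.176/28 -> H6 at depth 28
  Q 35.10.172.68: descend 00100011 ; hops seen [H0,H6] ; pick H6
  add 0.0.0.0/0 -> H0 at depth 0
  Q 35.0.0.26: descend 00100011 ; hops seen [H0,H6] ; pick H6
  add 220.134.0.0/16 -> H5 at depth 16
  add 220.134.214.194/32 -> H0 at depth 32
  Q 35.191.151.176: descend 0010001110111111100101111011 ; hops seen [H0,H6,H6] ; pick H6
  Q 106.237.95.136: descend 0 ; hops seen [H0] ; pick H0
  add 220.134.0.0/16 -> H5 at depth 16
  add 0.0.0.0/0 -> H6 at depth 0
  add 220.0.0.0/7 -> H4 at depth 7
  add 220.128.0.0/12 -> H4 at depth 12
  add 220.134.208.0/20 -> H0 at depth 20
  Q 35.191.151.177: descend 0010001110111111100101111011 ; hops seen [H6,H6,H6] ; pick H6
  add 35.191.144.0/20 -> H2 at depth 20
  del 220.134.208.0/20 (clear depth 20)
  Q 220.128.0.137: descend 1101110010000 ; hops seen [H6,H4,H4] ; pick H4
  Q 52.146.123.219: descend 001 ; hops seen [H6] ; pick H6
  del 220.134.214.194/32 (clear depth 32)

== LOOKUPS ==
["H3","H6","H6","H6","H6","H0","H6","H4","H6"]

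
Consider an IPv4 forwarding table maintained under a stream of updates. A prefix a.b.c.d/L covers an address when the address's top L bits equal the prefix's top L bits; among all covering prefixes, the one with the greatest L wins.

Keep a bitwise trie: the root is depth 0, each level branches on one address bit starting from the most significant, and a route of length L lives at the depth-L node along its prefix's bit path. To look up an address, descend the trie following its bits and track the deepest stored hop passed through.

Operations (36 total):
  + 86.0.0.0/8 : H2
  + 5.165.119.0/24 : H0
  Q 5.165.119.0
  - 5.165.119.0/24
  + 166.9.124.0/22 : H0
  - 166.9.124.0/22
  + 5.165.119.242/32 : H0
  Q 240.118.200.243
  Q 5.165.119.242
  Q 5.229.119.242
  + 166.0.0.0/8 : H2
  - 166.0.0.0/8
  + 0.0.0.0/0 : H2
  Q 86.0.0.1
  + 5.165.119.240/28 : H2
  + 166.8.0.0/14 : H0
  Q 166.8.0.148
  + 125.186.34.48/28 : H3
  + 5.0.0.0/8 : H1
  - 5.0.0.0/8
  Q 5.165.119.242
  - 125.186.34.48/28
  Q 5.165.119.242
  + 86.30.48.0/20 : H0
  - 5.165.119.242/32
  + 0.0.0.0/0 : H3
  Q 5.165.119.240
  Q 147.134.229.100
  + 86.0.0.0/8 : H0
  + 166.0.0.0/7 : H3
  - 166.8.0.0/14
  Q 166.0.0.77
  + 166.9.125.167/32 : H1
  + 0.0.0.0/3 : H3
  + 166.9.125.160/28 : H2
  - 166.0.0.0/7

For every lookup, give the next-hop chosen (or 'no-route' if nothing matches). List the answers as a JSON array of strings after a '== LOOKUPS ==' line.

Apply in order:
  + 86.0.0.0/8 (H2) depth=8
  + 5.165.119.0/24 (H0) depth=24
  Q 5.165.119.0: descend 000001011010010101110111 ; hops seen [H0] ; pick H0
  - 5.165.119.0/24 clear@24
  + 166.9.124.0/22 (H0) depth=22
  - 166.9.124.0/22 clear@22
  + 5.165.119.242/32 (H0) depth=32
  Q 240.118.200.243: descend 1 ; hops seen [∅] ; pick no-route
  Q 5.165.119.242: descend 00000101101001010111011111110010 ; hops seen [H0] ; pick H0
  Q 5.229.119.242: descend 000001011 ; hops seen [∅] ; pick no-route
  + 166.0.0.0/8 (H2) depth=8
  - 166.0.0.0/8 clear@8
  + 0.0.0.0/0 (H2) depth=0
  Q 86.0.0.1: descend 01010110 ; hops seen [H2,H2] ; pick H2
  + 5.165.119.240/28 (H2) depth=28
  + 166.8.0.0/14 (H0) depth=14
  Q 166.8.0.148: descend 101001100000100 ; hops seen [H2,H0] ; pick H0
  + 125.186.34.48/28 (H3) depth=28
  + 5.0.0.0/8 (H1) depth=8
  - 5.0.0.0/8 clear@8
  Q 5.165.119.242: descend 00000101101001010111011111110010 ; hops seen [H2,H2,H0] ; pick H0
  - 125.186.34.48/28 clear@28
  Q 5.165.119.242: descend 00000101101001010111011111110010 ; hops seen [H2,H2,H0] ; pick H0
  + 86.30.48.0/20 (H0) depth=20
  - 5.165.119.242/32 clear@32
  + 0.0.0.0/0 (H3) depth=0
  Q 5.165.119.240: descend 000001011010010101110111111100 ; hops seen [H3,H2] ; pick H2
  Q 147.134.229.100: descend 10 ; hops seen [H3] ; pick H3
  + 86.0.0.0/8 (H0) depth=8
  + 166.0.0.0/7 (H3) depth=7
  - 166.8.0.0/14 clear@14
  Q 166.0.0.77: descend 101001100000 ; hops seen [H3,H3] ; pick H3
  + 166.9.125.167/32 (H1) depth=32
  + 0.0.0.0/3 (H3) depth=3
  + 166.9.125.160/28 (H2) depth=28
  - 166.0.0.0/7 clear@7

== LOOKUPS ==
["H0","no-route","H0","no-route","H2","H0","H0","H0","H2","H3","H3"]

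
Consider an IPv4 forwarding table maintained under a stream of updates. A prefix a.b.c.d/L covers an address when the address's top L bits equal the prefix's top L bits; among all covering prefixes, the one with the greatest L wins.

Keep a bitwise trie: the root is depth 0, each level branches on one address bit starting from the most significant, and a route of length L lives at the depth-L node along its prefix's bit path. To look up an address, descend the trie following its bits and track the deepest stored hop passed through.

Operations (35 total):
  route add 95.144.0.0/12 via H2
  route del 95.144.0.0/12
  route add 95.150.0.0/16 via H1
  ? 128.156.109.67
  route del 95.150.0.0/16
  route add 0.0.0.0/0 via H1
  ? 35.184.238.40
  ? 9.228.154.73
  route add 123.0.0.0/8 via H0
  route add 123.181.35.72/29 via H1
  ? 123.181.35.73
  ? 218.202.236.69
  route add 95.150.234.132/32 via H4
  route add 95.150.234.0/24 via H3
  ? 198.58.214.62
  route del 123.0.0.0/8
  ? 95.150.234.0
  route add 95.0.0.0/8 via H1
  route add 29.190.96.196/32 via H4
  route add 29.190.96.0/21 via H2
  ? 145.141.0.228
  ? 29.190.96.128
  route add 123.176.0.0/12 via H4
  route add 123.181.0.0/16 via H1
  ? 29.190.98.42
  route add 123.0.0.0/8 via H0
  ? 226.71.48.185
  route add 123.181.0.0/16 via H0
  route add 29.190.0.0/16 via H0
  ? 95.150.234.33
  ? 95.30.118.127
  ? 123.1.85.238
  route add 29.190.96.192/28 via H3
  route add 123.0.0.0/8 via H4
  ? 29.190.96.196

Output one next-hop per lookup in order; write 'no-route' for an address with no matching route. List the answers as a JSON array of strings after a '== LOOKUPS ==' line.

Apply in order:
  add 95.144.0.0/12 -> H2 at depth 12
  - 95.144.0.0/12 clear@12
  add 95.150.0.0/16 -> H1 at depth 16
  lookup 128.156.109.67: bits ε walk d0:- -> no-route
  - 95.150.0.0/16 clear@16
  add 0.0.0.0/0 -> H1 at depth 0
  lookup 35.184.238.40: bits 0 walk d0:H1→d1:- -> H1
  lookup 9.228.154.73: bits 0 walk d0:H1→d1:- -> H1
  add 123.0.0.0/8 -> H0 at depth 8
  add 123.181.35.72/29 -> H1 at depth 29
  lookup 123.181.35.73: bits 01111011101101010010001101001 walk d0:H1→d1:-→d2:-→d3:-→d4:-→d5:-→d6:-→d7:-→d8:H0→d9:-→d10:-→d11:-→d12:-→d13:-→d14:-→d15:-→d16:-→d17:-→d18:-→d19:-→d20:-→d21:-→d22:-→d23:-→d24:-→d25:-→d26:-→d27:-→d28:-→d29:H1 -> H1
  lookup 218.202.236.69: bits ε walk d0:H1 -> H1
  add 95.150.234.132/32 -> H4 at depth 32
  add 95.150.234.0/24 -> H3 at depth 24
  lookup 198.58.214.62: bits ε walk d0:H1 -> H1
  - 123.0.0.0/8 clear@8
  lookup 95.150.234.0: bits 010111111001011011101010 walk d0:H1→d1:-→d2:-→d3:-→d4:-→d5:-→d6:-→d7:-→d8:-→d9:-→d10:-→d11:-→d12:-→d13:-→d14:-→d15:-→d16:-→d17:-→d18:-→d19:-→d20:-→d21:-→d22:-→d23:-→d24:H3 -> H3
  add 95.0.0.0/8 -> H1 at depth 8
  add 29.190.96.196/32 -> H4 at depth 32
  add 29.190.96.0/21 -> H2 at depth 21
  lookup 145.141.0.228: bits ε walk d0:H1 -> H1
  lookup 29.190.96.128: bits 0001110110111110011000001 walk d0:H1→d1:-→d2:-→d3:-→d4:-→d5:-→d6:-→d7:-→d8:-→d9:-→d10:-→d11:-→d12:-→d13:-→d14:-→d15:-→d16:-→d17:-→d18:-→d19:-→d20:-→d21:H2→d22:-→d23:-→d24:-→d25:- -> H2
  add 123.176.0.0/12 -> H4 at depth 12
  add 123.181.0.0/16 -> H1 at depth 16
  lookup 29.190.98.42: bits 0001110110111110011000 walk d0:H1→d1:-→d2:-→d3:-→d4:-→d5:-→d6:-→d7:-→d8:-→d9:-→d10:-→d11:-→d12:-→d13:-→d14:-→d15:-→d16:-→d17:-→d18:-→d19:-→d20:-→d21:H2→d22:- -> H2
  add 123.0.0.0/8 -> H0 at depth 8
  lookup 226.71.48.185: bits ε walk d0:H1 -> H1
  add 123.181.0.0/16 -> H0 at depth 16
  add 29.190.0.0/16 -> H0 at depth 16
  lookup 95.150.234.33: bits 010111111001011011101010 walk d0:H1→d1:-→d2:-→d3:-→d4:-→d5:-→d6:-→d7:-→d8:H1→d9:-→d10:-→d11:-→d12:-→d13:-→d14:-→d15:-→d16:-→d17:-→d18:-→d19:-→d20:-→d21:-→d22:-→d23:-→d24:H3 -> H3
  lookup 95.30.118.127: bits 01011111 walk d0:H1→d1:-→d2:-→d3:-→d4:-→d5:-→d6:-→d7:-→d8:H1 -> H1
  lookup 123.1.85.238: bits 01111011 walk d0:H1→d1:-→d2:-→d3:-→d4:-→d5:-→d6:-→d7:-→d8:H0 -> H0
  add 29.190.96.192/28 -> H3 at depth 28
  add 123.0.0.0/8 -> H4 at depth 8
  lookup 29.190.96.196: bits 00011101101111100110000011000100 walk d0:H1→d1:-→d2:-→d3:-→d4:-→d5:-→d6:-→d7:-→d8:-→d9:-→d10:-→d11:-→d12:-→d13:-→d14:-→d15:-→d16:H0→d17:-→d18:-→d19:-→d20:-→d21:H2→d22:-→d23:-→d24:-→d25:-→d26:-→d27:-→d28:H3→d29:-→d30:-→d31:-→d32:H4 -> H4

== LOOKUPS ==
["no-route","H1","H1","H1","H1","H1","H3","H1","H2","H2","H1","H3","H1","H0","H4"]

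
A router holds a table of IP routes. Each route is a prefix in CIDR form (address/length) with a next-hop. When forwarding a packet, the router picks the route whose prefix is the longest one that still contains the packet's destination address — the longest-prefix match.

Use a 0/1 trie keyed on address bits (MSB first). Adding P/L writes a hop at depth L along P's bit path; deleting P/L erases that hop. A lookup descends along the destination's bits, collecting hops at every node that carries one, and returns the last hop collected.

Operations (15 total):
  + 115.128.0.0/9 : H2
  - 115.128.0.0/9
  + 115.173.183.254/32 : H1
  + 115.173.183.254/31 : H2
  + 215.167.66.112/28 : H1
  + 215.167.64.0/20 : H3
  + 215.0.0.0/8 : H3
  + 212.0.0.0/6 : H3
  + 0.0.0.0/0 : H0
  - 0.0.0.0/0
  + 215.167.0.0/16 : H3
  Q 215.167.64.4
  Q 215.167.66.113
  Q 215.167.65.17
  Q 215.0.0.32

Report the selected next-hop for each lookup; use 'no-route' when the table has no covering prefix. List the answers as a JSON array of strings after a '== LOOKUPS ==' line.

Process each operation:
  + 115.128.0.0/9 (H2) depth=9
  - 115.128.0.0/9 clear@9
  + 115.173.183.254/32 (H1) depth=32
  + 115.173.183.254/31 (H2) depth=31
  + 215.167.66.112/28 (H1) depth=28
  + 215.167.64.0/20 (H3) depth=20
  + 215.0.0.0/8 (H3) depth=8
  + 212.0.0.0/6 (H3) depth=6
  + 0.0.0.0/0 (H0) depth=0
  - 0.0.0.0/0 clear@0
  + 215.167.0.0/16 (H3) depth=16
  lookup 215.167.64.4: bits 1101011110100111010000 walk d0:-→d1:-→d2:-→d3:-→d4:-→d5:-→d6:H3→d7:-→d8:H3→d9:-→d10:-→d11:-→d12:-→d13:-→d14:-→d15:-→d16:H3→d17:-→d18:-→d19:-→d20:H3→d21:-→d22:- -> H3
  lookup 215.167.66.113: bits 1101011110100111010000100111 walk d0:-→d1:-→d2:-→d3:-→d4:-→d5:-→d6:H3→d7:-→d8:H3→d9:-→d10:-→d11:-→d12:-→d13:-→d14:-→d15:-→d16:H3→d17:-→d18:-→d19:-→d20:H3→d21:-→d22:-→d23:-→d24:-→d25:-→d26:-→d27:-→d28:H1 -> H1
  lookup 215.167.65.17: bits 1101011110100111010000 walk d0:-→d1:-→d2:-→d3:-→d4:-→d5:-→d6:H3→d7:-→d8:H3→d9:-→d10:-→d11:-→d12:-→d13:-→d14:-→d15:-→d16:H3→d17:-→d18:-→d19:-→d20:H3→d21:-→d22:- -> H3
  lookup 215.0.0.32: bits 11010111 walk d0:-→d1:-→d2:-→d3:-→d4:-→d5:-→d6:H3→d7:-→d8:H3 -> H3

== LOOKUPS ==
["H3","H1","H3","H3"]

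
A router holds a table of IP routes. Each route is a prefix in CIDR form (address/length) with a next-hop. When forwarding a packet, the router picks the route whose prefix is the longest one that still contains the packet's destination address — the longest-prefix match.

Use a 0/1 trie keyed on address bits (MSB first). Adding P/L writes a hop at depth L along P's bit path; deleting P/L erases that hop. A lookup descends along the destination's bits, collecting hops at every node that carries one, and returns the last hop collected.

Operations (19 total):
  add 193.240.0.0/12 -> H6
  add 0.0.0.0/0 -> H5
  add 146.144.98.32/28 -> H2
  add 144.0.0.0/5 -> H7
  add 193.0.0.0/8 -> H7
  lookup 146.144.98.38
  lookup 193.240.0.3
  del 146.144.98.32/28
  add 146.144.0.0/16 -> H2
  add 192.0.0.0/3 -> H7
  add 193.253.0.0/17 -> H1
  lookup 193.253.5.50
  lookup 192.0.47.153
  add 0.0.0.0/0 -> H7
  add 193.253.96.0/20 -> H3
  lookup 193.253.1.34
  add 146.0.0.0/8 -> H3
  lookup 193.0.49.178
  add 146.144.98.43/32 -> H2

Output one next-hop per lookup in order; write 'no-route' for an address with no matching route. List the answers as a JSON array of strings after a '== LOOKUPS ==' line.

Apply in order:
  + 193.240.0.0/12 (H6) depth=12
  + 0.0.0.0/0 (H5) depth=0
  + 146.144.98.32/28 (H2) depth=28
  + 144.0.0.0/5 (H7) depth=5
  + 193.0.0.0/8 (H7) depth=8
  lookup 146.144.98.38: bits 1001001010010000011000100010 walk d0:H5→d1:-→d2:-→d3:-→d4:-→d5:H7→d6:-→d7:-→d8:-→d9:-→d10:-→d11:-→d12:-→d13:-→d14:-→d15:-→d16:-→d17:-→d18:-→d19:-→d20:-→d21:-→d22:-→d23:-→d24:-→d25:-→d26:-→d27:-→d28:H2 -> H2
  lookup 193.240.0.3: bits 110000011111 walk d0:H5→d1:-→d2:-→d3:-→d4:-→d5:-→d6:-→d7:-→d8:H7→d9:-→d10:-→d11:-→d12:H6 -> H6
  del 146.144.98.32/28 (clear depth 28)
  + 146.144.0.0/16 (H2) depth=16
  + 192.0.0.0/3 (H7) depth=3
  + 193.253.0.0/17 (H1) depth=17
  lookup 193.253.5.50: bits 11000001111111010 walk d0:H5→d1:-→d2:-→d3:H7→d4:-→d5:-→d6:-→d7:-→d8:H7→d9:-→d10:-→d11:-→d12:H6→d13:-→d14:-→d15:-→d16:-→d17:H1 -> H1
  lookup 192.0.47.153: bits 1100000 walk d0:H5→d1:-→d2:-→d3:H7→d4:-→d5:-→d6:-→d7:- -> H7
  + 0.0.0.0/0 (H7) depth=0
  + 193.253.96.0/20 (H3) depth=20
  lookup 193.253.1.34: bits 11000001111111010 walk d0:H7→d1:-→d2:-→d3:H7→d4:-→d5:-→d6:-→d7:-→d8:H7→d9:-→d10:-→d11:-→d12:H6→d13:-→d14:-→d15:-→d16:-→d17:H1 -> H1
  + 146.0.0.0/8 (H3) depth=8
  lookup 193.0.49.178: bits 11000001 walk d0:H7→d1:-→d2:-→d3:H7→d4:-→d5:-→d6:-→d7:-→d8:H7 -> H7
  + 146.144.98.43/32 (H2) depth=32

== LOOKUPS ==
["H2","H6","H1","H7","H1","H7"]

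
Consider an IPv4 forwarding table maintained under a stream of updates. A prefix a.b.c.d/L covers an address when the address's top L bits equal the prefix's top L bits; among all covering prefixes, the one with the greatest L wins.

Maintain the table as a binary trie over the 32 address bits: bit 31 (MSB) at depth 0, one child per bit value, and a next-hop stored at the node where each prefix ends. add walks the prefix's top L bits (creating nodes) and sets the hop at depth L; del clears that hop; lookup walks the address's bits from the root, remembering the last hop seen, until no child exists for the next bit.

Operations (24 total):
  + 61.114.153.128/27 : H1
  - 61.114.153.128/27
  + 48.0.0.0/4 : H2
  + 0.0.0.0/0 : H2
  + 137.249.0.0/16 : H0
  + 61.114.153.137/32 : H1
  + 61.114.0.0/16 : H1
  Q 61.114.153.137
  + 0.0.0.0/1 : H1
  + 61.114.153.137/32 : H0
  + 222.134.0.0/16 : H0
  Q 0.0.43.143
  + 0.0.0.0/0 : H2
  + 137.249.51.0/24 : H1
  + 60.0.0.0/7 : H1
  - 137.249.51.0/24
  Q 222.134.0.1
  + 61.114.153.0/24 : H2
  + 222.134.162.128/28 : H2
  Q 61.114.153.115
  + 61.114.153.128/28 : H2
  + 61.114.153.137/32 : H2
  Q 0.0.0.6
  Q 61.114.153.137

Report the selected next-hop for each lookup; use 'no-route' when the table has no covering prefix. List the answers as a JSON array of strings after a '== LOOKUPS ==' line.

Process each operation:
  + 61.114.153.128/27 (H1) depth=27
  del 61.114.153.128/27 (clear depth 27)
  + 48.0.0.0/4 (H2) depth=4
  + 0.0.0.0/0 (H2) depth=0
  + 137.249.0.0/16 (H0) depth=16
  + 61.114.153.137/32 (H1) depth=32
  + 61.114.0.0/16 (H1) depth=16
  lookup 61.114.153.137: bits 00111101011100101001100110001001 walk d0:H2→d1:-→d2:-→d3:-→d4:H2→d5:-→d6:-→d7:-→d8:-→d9:-→d10:-→d11:-→d12:-→d13:-→d14:-→d15:-→d16:H1→d17:-→d18:-→d19:-→d20:-→d21:-→d22:-→d23:-→d24:-→d25:-→d26:-→d27:-→d28:-→d29:-→d30:-→d31:-→d32:H1 -> H1
  + 0.0.0.0/1 (H1) depth=1
  + 61.114.153.137/32 (H0) depth=32
  + 222.134.0.0/16 (H0) depth=16
  lookup 0.0.43.143: bits 00 walk d0:H2→d1:H1→d2:- -> H1
  + 0.0.0.0/0 (H2) depth=0
  + 137.249.51.0/24 (H1) depth=24
  + 60.0.0.0/7 (H1) depth=7
  del 137.249.51.0/24 (clear depth 24)
  lookup 222.134.0.1: bits 1101111010000110 walk d0:H2→d1:-→d2:-→d3:-→d4:-→d5:-→d6:-→d7:-→d8:-→d9:-→d10:-→d11:-→d12:-→d13:-→d14:-→d15:-→d16:H0 -> H0
  + 61.114.153.0/24 (H2) depth=24
  + 222.134.162.128/28 (H2) depth=28
  lookup 61.114.153.115: bits 001111010111001010011001 walk d0:H2→d1:H1→d2:-→d3:-→d4:H2→d5:-→d6:-→d7:H1→d8:-→d9:-→d10:-→d11:-→d12:-→d13:-→d14:-→d15:-→d16:H1→d17:-→d18:-→d19:-→d20:-→d21:-→d22:-→d23:-→d24:H2 -> H2
  + 61.114.153.128/28 (H2) depth=28
  + 61.114.153.137/32 (H2) depth=32
  lookup 0.0.0.6: bits 00 walk d0:H2→d1:H1→d2:- -> H1
  lookup 61.114.153.137: bits 00111101011100101001100110001001 walk d0:H2→d1:H1→d2:-→d3:-→d4:H2→d5:-→d6:-→d7:H1→d8:-→d9:-→d10:-→d11:-→d12:-→d13:-→d14:-→d15:-→d16:H1→d17:-→d18:-→d19:-→d20:-→d21:-→d22:-→d23:-→d24:H2→d25:-→d26:-→d27:-→d28:H2→d29:-→d30:-→d31:-→d32:H2 -> H2

== LOOKUPS ==
["H1","H1","H0","H2","H1","H2"]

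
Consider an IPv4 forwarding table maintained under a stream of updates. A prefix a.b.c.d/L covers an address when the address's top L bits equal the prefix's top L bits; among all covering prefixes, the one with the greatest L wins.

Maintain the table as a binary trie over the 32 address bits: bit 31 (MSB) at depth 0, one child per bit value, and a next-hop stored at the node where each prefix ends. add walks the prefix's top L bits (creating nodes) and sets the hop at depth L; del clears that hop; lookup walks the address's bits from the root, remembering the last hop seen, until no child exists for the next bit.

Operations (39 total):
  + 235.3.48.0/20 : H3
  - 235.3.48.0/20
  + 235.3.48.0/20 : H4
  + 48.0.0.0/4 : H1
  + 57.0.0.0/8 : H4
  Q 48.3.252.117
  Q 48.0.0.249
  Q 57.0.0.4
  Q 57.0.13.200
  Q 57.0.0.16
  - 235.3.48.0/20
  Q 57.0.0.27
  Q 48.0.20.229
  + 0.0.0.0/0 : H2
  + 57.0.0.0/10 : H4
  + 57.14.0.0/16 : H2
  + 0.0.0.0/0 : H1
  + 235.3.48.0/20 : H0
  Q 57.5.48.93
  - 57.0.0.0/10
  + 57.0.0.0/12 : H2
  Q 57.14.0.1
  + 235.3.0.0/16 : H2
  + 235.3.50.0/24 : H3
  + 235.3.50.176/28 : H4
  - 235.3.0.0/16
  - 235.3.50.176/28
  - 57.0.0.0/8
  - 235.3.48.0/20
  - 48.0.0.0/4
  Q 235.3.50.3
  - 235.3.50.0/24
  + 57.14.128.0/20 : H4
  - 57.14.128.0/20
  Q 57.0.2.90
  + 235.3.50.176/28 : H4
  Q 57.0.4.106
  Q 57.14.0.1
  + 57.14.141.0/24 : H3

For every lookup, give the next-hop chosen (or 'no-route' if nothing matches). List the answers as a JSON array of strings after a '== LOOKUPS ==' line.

Process each operation:
  + 235.3.48.0/20 (H3) depth=20
  del 235.3.48.0/20 (clear depth 20)
  + 235.3.48.0/20 (H4) depth=20
  + 48.0.0.0/4 (H1) depth=4
  + 57.0.0.0/8 (H4) depth=8
  ? 48.3.252.117  path d0:-→d1:-→d2:-→d3:-→d4:H1  best=H1
  ? 48.0.0.249  path d0:-→d1:-→d2:-→d3:-→d4:H1  best=H1
  ? 57.0.0.4  path d0:-→d1:-→d2:-→d3:-→d4:H1→d5:-→d6:-→d7:-→d8:H4  best=H4
  ? 57.0.13.200  path d0:-→d1:-→d2:-→d3:-→d4:H1→d5:-→d6:-→d7:-→d8:H4  best=H4
  ? 57.0.0.16  path d0:-→d1:-→d2:-→d3:-→d4:H1→d5:-→d6:-→d7:-→d8:H4  best=H4
  del 235.3.48.0/20 (clear depth 20)
  ? 57.0.0.27  path d0:-→d1:-→d2:-→d3:-→d4:H1→d5:-→d6:-→d7:-→d8:H4  best=H4
  ? 48.0.20.229  path d0:-→d1:-→d2:-→d3:-→d4:H1  best=H1
  + 0.0.0.0/0 (H2) depth=0
  + 57.0.0.0/10 (H4) depth=10
  + 57.14.0.0/16 (H2) depth=16
  + 0.0.0.0/0 (H1) depth=0
  + 235.3.48.0/20 (H0) depth=20
  ? 57.5.48.93  path d0:H1→d1:-→d2:-→d3:-→d4:H1→d5:-→d6:-→d7:-→d8:H4→d9:-→d10:H4→d11:-→d12:-  best=H4
  del 57.0.0.0/10 (clear depth 10)
  + 57.0.0.0/12 (H2) depth=12
  ? 57.14.0.1  path d0:H1→d1:-→d2:-→d3:-→d4:H1→d5:-→d6:-→d7:-→d8:H4→d9:-→d10:-→d11:-→d12:H2→d13:-→d14:-→d15:-→d16:H2  best=H2
  + 235.3.0.0/16 (H2) depth=16
  + 235.3.50.0/24 (H3) depth=24
  + 235.3.50.176/28 (H4) depth=28
  del 235.3.0.0/16 (clear depth 16)
  del 235.3.50.176/28 (clear depth 28)
  del 57.0.0.0/8 (clear depth 8)
  del 235.3.48.0/20 (clear depth 20)
  del 48.0.0.0/4 (clear depth 4)
  ? 235.3.50.3  path d0:H1→d1:-→d2:-→d3:-→d4:-→d5:-→d6:-→d7:-→d8:-→d9:-→d10:-→d11:-→d12:-→d13:-→d14:-→d15:-→d16:-→d17:-→d18:-→d19:-→d20:-→d21:-→d22:-→d23:-→d24:H3  best=H3
  del 235.3.50.0/24 (clear depth 24)
  + 57.14.128.0/20 (H4) depth=20
  del 57.14.128.0/20 (clear depth 20)
  ? 57.0.2.90  path d0:H1→d1:-→d2:-→d3:-→d4:-→d5:-→d6:-→d7:-→d8:-→d9:-→d10:-→d11:-→d12:H2  best=H2
  + 235.3.50.176/28 (H4) depth=28
  ? 57.0.4.106  path d0:H1→d1:-→d2:-→d3:-→d4:-→d5:-→d6:-→d7:-→d8:-→d9:-→d10:-→d11:-→d12:H2  best=H2
  ? 57.14.0.1  path d0:H1→d1:-→d2:-→d3:-→d4:-→d5:-→d6:-→d7:-→d8:-→d9:-→d10:-→d11:-→d12:H2→d13:-→d14:-→d15:-→d16:H2  best=H2
  + 57.14.141.0/24 (H3) depth=24

== LOOKUPS ==
["H1","H1","H4","H4","H4","H4","H1","H4","H2","H3","H2","H2","H2"]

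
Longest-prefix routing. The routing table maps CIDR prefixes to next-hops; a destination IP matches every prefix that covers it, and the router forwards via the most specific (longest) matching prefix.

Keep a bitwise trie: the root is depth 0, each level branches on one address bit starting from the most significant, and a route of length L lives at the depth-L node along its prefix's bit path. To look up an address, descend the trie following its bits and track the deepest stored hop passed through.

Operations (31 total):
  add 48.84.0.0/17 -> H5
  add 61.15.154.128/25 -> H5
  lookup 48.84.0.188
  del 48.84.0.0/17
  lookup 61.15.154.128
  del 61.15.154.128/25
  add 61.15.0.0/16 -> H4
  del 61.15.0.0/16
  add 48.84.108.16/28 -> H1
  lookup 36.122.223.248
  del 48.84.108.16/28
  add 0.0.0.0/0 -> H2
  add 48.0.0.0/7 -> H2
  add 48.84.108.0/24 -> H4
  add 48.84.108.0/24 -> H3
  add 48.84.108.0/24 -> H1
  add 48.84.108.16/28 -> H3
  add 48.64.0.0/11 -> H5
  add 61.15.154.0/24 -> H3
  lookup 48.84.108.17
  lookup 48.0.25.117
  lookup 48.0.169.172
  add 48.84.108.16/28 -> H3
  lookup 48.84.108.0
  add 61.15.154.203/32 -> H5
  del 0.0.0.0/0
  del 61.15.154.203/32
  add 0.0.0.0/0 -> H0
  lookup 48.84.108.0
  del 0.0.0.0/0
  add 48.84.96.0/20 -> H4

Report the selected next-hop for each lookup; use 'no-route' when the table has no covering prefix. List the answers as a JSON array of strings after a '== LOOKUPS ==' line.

Process each operation:
  add 48.84.0.0/17 -> H5 at depth 17
  add 61.15.154.128/25 -> H5 at depth 25
  Q 48.84.0.188: descend 00110000010101000 ; hops seen [H5] ; pick H5
  - 48.84.0.0/17 clear@17
  Q 61.15.154.128: descend 0011110100001111100110101 ; hops seen [H5] ; pick H5
  - 61.15.154.128/25 clear@25
  add 61.15.0.0/16 -> H4 at depth 16
  - 61.15.0.0/16 clear@16
  add 48.84.108.16/28 -> H1 at depth 28
  Q 36.122.223.248: descend 001 ; hops seen [∅] ; pick no-route
  - 48.84.108.16/28 clear@28
  add 0.0.0.0/0 -> H2 at depth 0
  add 48.0.0.0/7 -> H2 at depth 7
  add 48.84.108.0/24 -> H4 at depth 24
  add 48.84.108.0/24 -> H3 at depth 24
  add 48.84.108.0/24 -> H1 at depth 24
  add 48.84.108.16/28 -> H3 at depth 28
  add 48.64.0.0/11 -> H5 at depth 11
  add 61.15.154.0/24 -> H3 at depth 24
  Q 48.84.108.17: descend 0011000001010100011011000001 ; hops seen [H2,H2,H5,H1,H3] ; pick H3
  Q 48.0.25.117: descend 001100000 ; hops seen [H2,H2] ; pick H2
  Q 48.0.169.172: descend 001100000 ; hops seen [H2,H2] ; pick H2
  add 48.84.108.16/28 -> H3 at depth 28
  Q 48.84.108.0: descend 001100000101010001101100000 ; hops seen [H2,H2,H5,H1] ; pick H1
  add 61.15.154.203/32 -> H5 at depth 32
  - 0.0.0.0/0 clear@0
  - 61.15.154.203/32 clear@32
  add 0.0.0.0/0 -> H0 at depth 0
  Q 48.84.108.0: descend 001100000101010001101100000 ; hops seen [H0,H2,H5,H1] ; pick H1
  - 0.0.0.0/0 clear@0
  add 48.84.96.0/20 -> H4 at depth 20

== LOOKUPS ==
["H5","H5","no-route","H3","H2","H2","H1","H1"]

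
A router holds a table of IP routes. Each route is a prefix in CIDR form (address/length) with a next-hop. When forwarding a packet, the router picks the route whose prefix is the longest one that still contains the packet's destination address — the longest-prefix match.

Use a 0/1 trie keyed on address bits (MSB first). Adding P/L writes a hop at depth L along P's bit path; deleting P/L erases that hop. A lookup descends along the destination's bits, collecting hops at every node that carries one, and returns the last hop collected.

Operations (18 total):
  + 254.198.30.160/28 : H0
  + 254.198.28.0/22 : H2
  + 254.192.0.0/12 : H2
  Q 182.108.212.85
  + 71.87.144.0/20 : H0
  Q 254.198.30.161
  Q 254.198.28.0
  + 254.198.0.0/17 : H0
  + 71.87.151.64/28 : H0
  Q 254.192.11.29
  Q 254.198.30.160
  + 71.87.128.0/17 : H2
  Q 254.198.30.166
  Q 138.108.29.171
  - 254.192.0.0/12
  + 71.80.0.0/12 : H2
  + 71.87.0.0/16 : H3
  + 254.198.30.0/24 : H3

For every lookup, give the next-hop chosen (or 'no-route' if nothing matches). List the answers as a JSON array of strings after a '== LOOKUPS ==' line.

Trace:
  + 254.198.30.160/28 (H0) depth=28
  + 254.198.28.0/22 (H2) depth=22
  + 254.192.0.0/12 (H2) depth=12
  ? 182.108.212.85  path d0:-→d1:-  best=no-route
  + 71.87.144.0/20 (H0) depth=20
  ? 254.198.30.161  path d0:-→d1:-→d2:-→d3:-→d4:-→d5:-→d6:-→d7:-→d8:-→d9:-→d10:-→d11:-→d12:H2→d13:-→d14:-→d15:-→d16:-→d17:-→d18:-→d19:-→d20:-→d21:-→d22:H2→d23:-→d24:-→d25:-→d26:-→d27:-→d28:H0  best=H0
  ? 254.198.28.0  path d0:-→d1:-→d2:-→d3:-→d4:-→d5:-→d6:-→d7:-→d8:-→d9:-→d10:-→d11:-→d12:H2→d13:-→d14:-→d15:-→d16:-→d17:-→d18:-→d19:-→d20:-→d21:-→d22:H2  best=H2
  + 254.198.0.0/17 (H0) depth=17
  + 71.87.151.64/28 (H0) depth=28
  ? 254.192.11.29  path d0:-→d1:-→d2:-→d3:-→d4:-→d5:-→d6:-→d7:-→d8:-→d9:-→d10:-→d11:-→d12:H2→d13:-  best=H2
  ? 254.198.30.160  path d0:-→d1:-→d2:-→d3:-→d4:-→d5:-→d6:-→d7:-→d8:-→d9:-→d10:-→d11:-→d12:H2→d13:-→d14:-→d15:-→d16:-→d17:H0→d18:-→d19:-→d20:-→d21:-→d22:H2→d23:-→d24:-→d25:-→d26:-→d27:-→d28:H0  best=H0
  + 71.87.128.0/17 (H2) depth=17
  ? 254.198.30.166  path d0:-→d1:-→d2:-→d3:-→d4:-→d5:-→d6:-→d7:-→d8:-→d9:-→d10:-→d11:-→d12:H2→d13:-→d14:-→d15:-→d16:-→d17:H0→d18:-→d19:-→d20:-→d21:-→d22:H2→d23:-→d24:-→d25:-→d26:-→d27:-→d28:H0  best=H0
  ? 138.108.29.171  path d0:-→d1:-  best=no-route
  - 254.192.0.0/12 clear@12
  + 71.80.0.0/12 (H2) depth=12
  + 71.87.0.0/16 (H3) depth=16
  + 254.198.30.0/24 (H3) depth=24

== LOOKUPS ==
["no-route","H0","H2","H2","H0","H0","no-route"]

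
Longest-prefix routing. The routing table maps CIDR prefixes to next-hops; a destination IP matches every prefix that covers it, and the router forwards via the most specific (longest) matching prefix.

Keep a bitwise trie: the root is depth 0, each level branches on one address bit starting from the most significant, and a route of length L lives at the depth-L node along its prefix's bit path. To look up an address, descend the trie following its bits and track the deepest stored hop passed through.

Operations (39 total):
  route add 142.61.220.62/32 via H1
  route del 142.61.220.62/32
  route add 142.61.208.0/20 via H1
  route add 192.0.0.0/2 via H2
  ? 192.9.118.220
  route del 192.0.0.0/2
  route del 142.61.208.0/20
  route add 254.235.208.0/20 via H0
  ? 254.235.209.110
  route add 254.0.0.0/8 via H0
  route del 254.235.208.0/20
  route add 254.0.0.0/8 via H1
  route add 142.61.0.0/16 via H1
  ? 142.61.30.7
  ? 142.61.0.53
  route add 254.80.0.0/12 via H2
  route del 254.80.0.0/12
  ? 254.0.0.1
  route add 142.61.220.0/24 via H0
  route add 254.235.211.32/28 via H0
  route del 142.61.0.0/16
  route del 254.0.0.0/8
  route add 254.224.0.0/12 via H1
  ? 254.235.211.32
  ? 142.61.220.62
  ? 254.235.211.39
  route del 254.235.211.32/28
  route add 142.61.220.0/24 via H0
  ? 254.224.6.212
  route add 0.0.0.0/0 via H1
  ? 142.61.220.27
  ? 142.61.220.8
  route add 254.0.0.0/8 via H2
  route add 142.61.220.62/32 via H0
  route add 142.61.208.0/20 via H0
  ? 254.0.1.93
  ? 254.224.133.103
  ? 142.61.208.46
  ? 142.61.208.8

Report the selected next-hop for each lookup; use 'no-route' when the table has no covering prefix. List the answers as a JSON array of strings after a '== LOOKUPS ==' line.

Trace:
  add 142.61.220.62/32 -> H1 at depth 32
  del 142.61.220.62/32 (clear depth 32)
  add 142.61.208.0/20 -> H1 at depth 20
  add 192.0.0.0/2 -> H2 at depth 2
  ? 192.9.118.220  path d0:-→d1:-→d2:H2  best=H2
  del 192.0.0.0/2 (clear depth 2)
  del 142.61.208.0/20 (clear depth 20)
  add 254.235.208.0/20 -> H0 at depth 20
  ? 254.235.209.110  path d0:-→d1:-→d2:-→d3:-→d4:-→d5:-→d6:-→d7:-→d8:-→d9:-→d10:-→d11:-→d12:-→d13:-→d14:-→d15:-→d16:-→d17:-→d18:-→d19:-→d20:H0  best=H0
  add 254.0.0.0/8 -> H0 at depth 8
  del 254.235.208.0/20 (clear depth 20)
  add 254.0.0.0/8 -> H1 at depth 8
  add 142.61.0.0/16 -> H1 at depth 16
  ? 142.61.30.7  path d0:-→d1:-→d2:-→d3:-→d4:-→d5:-→d6:-→d7:-→d8:-→d9:-→d10:-→d11:-→d12:-→d13:-→d14:-→d15:-→d16:H1  best=H1
  ? 142.61.0.53  path d0:-→d1:-→d2:-→d3:-→d4:-→d5:-→d6:-→d7:-→d8:-→d9:-→d10:-→d11:-→d12:-→d13:-→d14:-→d15:-→d16:H1  best=H1
  add 254.80.0.0/12 -> H2 at depth 12
  del 254.80.0.0/12 (clear depth 12)
  ? 254.0.0.1  path d0:-→d1:-→d2:-→d3:-→d4:-→d5:-→d6:-→d7:-→d8:H1→d9:-  best=H1
  add 142.61.220.0/24 -> H0 at depth 24
  add 254.235.211.32/28 -> H0 at depth 28
  del 142.61.0.0/16 (clear depth 16)
  del 254.0.0.0/8 (clear depth 8)
  add 254.224.0.0/12 -> H1 at depth 12
  ? 254.235.211.32  path d0:-→d1:-→d2:-→d3:-→d4:-→d5:-→d6:-→d7:-→d8:-→d9:-→d10:-→d11:-→d12:H1→d13:-→d14:-→d15:-→d16:-→d17:-→d18:-→d19:-→d20:-→d21:-→d22:-→d23:-→d24:-→d25:-→d26:-→d27:-→d28:H0  best=H0
  ? 142.61.220.62  path d0:-→d1:-→d2:-→d3:-→d4:-→d5:-→d6:-→d7:-→d8:-→d9:-→d10:-→d11:-→d12:-→d13:-→d14:-→d15:-→d16:-→d17:-→d18:-→d19:-→d20:-→d21:-→d22:-→d23:-→d24:H0→d25:-→d26:-→d27:-→d28:-→d29:-→d30:-→d31:-→d32:-  best=H0
  ? 254.235.211.39  path d0:-→d1:-→d2:-→d3:-→d4:-→d5:-→d6:-→d7:-→d8:-→d9:-→d10:-→d11:-→d12:H1→d13:-→d14:-→d15:-→d16:-→d17:-→d18:-→d19:-→d20:-→d21:-→d22:-→d23:-→d24:-→d25:-→d26:-→d27:-→d28:H0  best=H0
  del 254.235.211.32/28 (clear depth 28)
  add 142.61.220.0/24 -> H0 at depth 24
  ? 254.224.6.212  path d0:-→d1:-→d2:-→d3:-→d4:-→d5:-→d6:-→d7:-→d8:-→d9:-→d10:-→d11:-→d12:H1  best=H1
  add 0.0.0.0/0 -> H1 at depth 0
  ? 142.61.220.27  path d0:H1→d1:-→d2:-→d3:-→d4:-→d5:-→d6:-→d7:-→d8:-→d9:-→d10:-→d11:-→d12:-→d13:-→d14:-→d15:-→d16:-→d17:-→d18:-→d19:-→d20:-→d21:-→d22:-→d23:-→d24:H0→d25:-→d26:-  best=H0
  ? 142.61.220.8  path d0:H1→d1:-→d2:-→d3:-→d4:-→d5:-→d6:-→d7:-→d8:-→d9:-→d10:-→d11:-→d12:-→d13:-→d14:-→d15:-→d16:-→d17:-→d18:-→d19:-→d20:-→d21:-→d22:-→d23:-→d24:H0→d25:-→d26:-  best=H0
  add 254.0.0.0/8 -> H2 at depth 8
  add 142.61.220.62/32 -> H0 at depth 32
  add 142.61.208.0/20 -> H0 at depth 20
  ? 254.0.1.93  path d0:H1→d1:-→d2:-→d3:-→d4:-→d5:-→d6:-→d7:-→d8:H2→d9:-  best=H2
  ? 254.224.133.103  path d0:H1→d1:-→d2:-→d3:-→d4:-→d5:-→d6:-→d7:-→d8:H2→d9:-→d10:-→d11:-→d12:H1  best=H1
  ? 142.61.208.46  path d0:H1→d1:-→d2:-→d3:-→d4:-→d5:-→d6:-→d7:-→d8:-→d9:-→d10:-→d11:-→d12:-→d13:-→d14:-→d15:-→d16:-→d17:-→d18:-→d19:-→d20:H0  best=H0
  ? 142.61.208.8  path d0:H1→d1:-→d2:-→d3:-→d4:-→d5:-→d6:-→d7:-→d8:-→d9:-→d10:-→d11:-→d12:-→d13:-→d14:-→d15:-→d16:-→d17:-→d18:-→d19:-→d20:H0  best=H0

== LOOKUPS ==
["H2","H0","H1","H1","H1","H0","H0","H0","H1","H0","H0","H2","H1","H0","H0"]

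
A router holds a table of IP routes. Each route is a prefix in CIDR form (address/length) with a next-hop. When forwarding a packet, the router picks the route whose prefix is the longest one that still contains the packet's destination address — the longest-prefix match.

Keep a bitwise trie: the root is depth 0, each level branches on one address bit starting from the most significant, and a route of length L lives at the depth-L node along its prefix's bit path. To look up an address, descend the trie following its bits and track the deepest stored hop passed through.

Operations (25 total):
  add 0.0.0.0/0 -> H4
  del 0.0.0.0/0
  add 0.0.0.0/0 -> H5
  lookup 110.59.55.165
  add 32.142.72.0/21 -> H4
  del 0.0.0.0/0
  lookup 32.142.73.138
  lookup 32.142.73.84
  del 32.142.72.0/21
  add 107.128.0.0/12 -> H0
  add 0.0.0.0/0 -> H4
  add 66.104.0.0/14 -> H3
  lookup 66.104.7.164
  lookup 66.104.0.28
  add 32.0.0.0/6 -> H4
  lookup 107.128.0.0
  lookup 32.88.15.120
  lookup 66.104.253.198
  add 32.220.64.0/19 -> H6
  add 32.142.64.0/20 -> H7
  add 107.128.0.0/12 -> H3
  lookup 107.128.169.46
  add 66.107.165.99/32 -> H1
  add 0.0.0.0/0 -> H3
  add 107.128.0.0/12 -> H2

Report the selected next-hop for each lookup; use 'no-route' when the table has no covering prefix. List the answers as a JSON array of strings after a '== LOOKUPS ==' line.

Process each operation:
  + 0.0.0.0/0 (H4) depth=0
  - 0.0.0.0/0 clear@0
  + 0.0.0.0/0 (H5) depth=0
  lookup 110.59.55.165: bits ε walk d0:H5 -> H5
  + 32.142.72.0/21 (H4) depth=21
  - 0.0.0.0/0 clear@0
  lookup 32.142.73.138: bits 001000001000111001001 walk d0:-→d1:-→d2:-→d3:-→d4:-→d5:-→d6:-→d7:-→d8:-→d9:-→d10:-→d11:-→d12:-→d13:-→d14:-→d15:-→d16:-→d17:-→d18:-→d19:-→d20:-→d21:H4 -> H4
  lookup 32.142.73.84: bits 001000001000111001001 walk d0:-→d1:-→d2:-→d3:-→d4:-→d5:-→d6:-→d7:-→d8:-→d9:-→d10:-→d11:-→d12:-→d13:-→d14:-→d15:-→d16:-→d17:-→d18:-→d19:-→d20:-→d21:H4 -> H4
  - 32.142.72.0/21 clear@21
  + 107.128.0.0/12 (H0) depth=12
  + 0.0.0.0/0 (H4) depth=0
  + 66.104.0.0/14 (H3) depth=14
  lookup 66.104.7.164: bits 01000010011010 walk d0:H4→d1:-→d2:-→d3:-→d4:-→d5:-→d6:-→d7:-→d8:-→d9:-→d10:-→d11:-→d12:-→d13:-→d14:H3 -> H3
  lookup 66.104.0.28: bits 01000010011010 walk d0:H4→d1:-→d2:-→d3:-→d4:-→d5:-→d6:-→d7:-→d8:-→d9:-→d10:-→d11:-→d12:-→d13:-→d14:H3 -> H3
  + 32.0.0.0/6 (H4) depth=6
  lookup 107.128.0.0: bits 011010111000 walk d0:H4→d1:-→d2:-→d3:-→d4:-→d5:-→d6:-→d7:-→d8:-→d9:-→d10:-→d11:-→d12:H0 -> H0
  lookup 32.88.15.120: bits 00100000 walk d0:H4→d1:-→d2:-→d3:-→d4:-→d5:-→d6:H4→d7:-→d8:- -> H4
  lookup 66.104.253.198: bits 01000010011010 walk d0:H4→d1:-→d2:-→d3:-→d4:-→d5:-→d6:-→d7:-→d8:-→d9:-→d10:-→d11:-→d12:-→d13:-→d14:H3 -> H3
  + 32.220.64.0/19 (H6) depth=19
  + 32.142.64.0/20 (H7) depth=20
  + 107.128.0.0/12 (H3) depth=12
  lookup 107.128.169.46: bits 011010111000 walk d0:H4→d1:-→d2:-→d3:-→d4:-→d5:-→d6:-→d7:-→d8:-→d9:-→d10:-→d11:-→d12:H3 -> H3
  + 66.107.165.99/32 (H1) depth=32
  + 0.0.0.0/0 (H3) depth=0
  + 107.128.0.0/12 (H2) depth=12

== LOOKUPS ==
["H5","H4","H4","H3","H3","H0","H4","H3","H3"]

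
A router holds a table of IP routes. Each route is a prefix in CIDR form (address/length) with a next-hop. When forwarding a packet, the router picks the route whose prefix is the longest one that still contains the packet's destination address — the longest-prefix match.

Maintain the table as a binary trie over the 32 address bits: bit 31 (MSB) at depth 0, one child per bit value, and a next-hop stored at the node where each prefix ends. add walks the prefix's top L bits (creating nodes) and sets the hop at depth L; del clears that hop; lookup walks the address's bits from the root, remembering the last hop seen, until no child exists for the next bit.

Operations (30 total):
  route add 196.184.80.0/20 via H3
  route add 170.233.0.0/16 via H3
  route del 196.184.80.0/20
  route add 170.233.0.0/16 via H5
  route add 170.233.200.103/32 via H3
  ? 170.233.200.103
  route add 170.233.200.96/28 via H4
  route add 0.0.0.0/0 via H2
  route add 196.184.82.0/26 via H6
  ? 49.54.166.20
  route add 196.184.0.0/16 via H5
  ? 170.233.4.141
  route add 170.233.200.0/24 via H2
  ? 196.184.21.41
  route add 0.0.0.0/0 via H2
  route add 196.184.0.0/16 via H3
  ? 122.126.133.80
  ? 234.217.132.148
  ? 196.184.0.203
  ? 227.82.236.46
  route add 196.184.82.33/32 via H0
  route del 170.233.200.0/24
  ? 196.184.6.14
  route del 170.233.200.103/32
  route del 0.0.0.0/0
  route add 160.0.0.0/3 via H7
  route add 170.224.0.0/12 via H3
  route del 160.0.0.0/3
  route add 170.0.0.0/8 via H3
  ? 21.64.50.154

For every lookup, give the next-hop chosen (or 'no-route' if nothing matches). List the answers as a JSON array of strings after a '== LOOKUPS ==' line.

Apply in order:
  + 196.184.80.0/20 (H3) depth=20
  + 170.233.0.0/16 (H3) depth=16
  - 196.184.80.0/20 clear@20
  + 170.233.0.0/16 (H5) depth=16
  + 170.233.200.103/32 (H3) depth=32
  Q 170.233.200.103: descend 10101010111010011100100001100111 ; hops seen [H5,H3] ; pick H3
  + 170.233.200.96/28 (H4) depth=28
  + 0.0.0.0/0 (H2) depth=0
  + 196.184.82.0/26 (H6) depth=26
  Q 49.54.166.20: descend ε ; hops seen [H2] ; pick H2
  + 196.184.0.0/16 (H5) depth=16
  Q 170.233.4.141: descend 1010101011101001 ; hops seen [H2,H5] ; pick H5
  + 170.233.200.0/24 (H2) depth=24
  Q 196.184.21.41: descend 11000100101110000 ; hops seen [H2,H5] ; pick H5
  + 0.0.0.0/0 (H2) depth=0
  + 196.184.0.0/16 (H3) depth=16
  Q 122.126.133.80: descend ε ; hops seen [H2] ; pick H2
  Q 234.217.132.148: descend 11 ; hops seen [H2] ; pick H2
  Q 196.184.0.203: descend 11000100101110000 ; hops seen [H2,H3] ; pick H3
  Q 227.82.236.46: descend 11 ; hops seen [H2] ; pick H2
  + 196.184.82.33/32 (H0) depth=32
  - 170.233.200.0/24 clear@24
  Q 196.184.6.14: descend 11000100101110000 ; hops seen [H2,H3] ; pick H3
  - 170.233.200.103/32 clear@32
  - 0.0.0.0/0 clear@0
  + 160.0.0.0/3 (H7) depth=3
  + 170.224.0.0/12 (H3) depth=12
  - 160.0.0.0/3 clear@3
  + 170.0.0.0/8 (H3) depth=8
  Q 21.64.50.154: descend ε ; hops seen [∅] ; pick no-route

== LOOKUPS ==
["H3","H2","H5","H5","H2","H2","H3","H2","H3","no-route"]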